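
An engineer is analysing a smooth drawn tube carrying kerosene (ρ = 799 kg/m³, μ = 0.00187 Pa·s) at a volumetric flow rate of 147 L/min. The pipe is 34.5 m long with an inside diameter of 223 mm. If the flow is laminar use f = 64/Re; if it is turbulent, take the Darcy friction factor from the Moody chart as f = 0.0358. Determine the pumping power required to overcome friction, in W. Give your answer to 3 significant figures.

Q = 147 L/min = 147/60000 = 0.00245 m³/s.
Cross-sectional area A = πD²/4 = π(0.223)²/4 = 0.03906 m²; mean velocity V = Q/A = 0.00245/0.03906 = 0.06273 m/s.
Reynolds number Re = ρVD/μ = 799 · 0.06273 · 0.223 / 0.00187 = 5977.
Re > 4000 → turbulent; use the Moody-chart value f = 0.0358.
Darcy-Weisbach: ΔP = f(L/D)(ρV²/2) = 0.0358·(34.5/0.223)·(799·0.06273²/2) = 0.0358·154.7·1.572 = 8.707 Pa.
Pumping power P = QΔP = 0.00245·8.707 = 0.02133 W = 0.0213 W.

P ≈ 0.0213 W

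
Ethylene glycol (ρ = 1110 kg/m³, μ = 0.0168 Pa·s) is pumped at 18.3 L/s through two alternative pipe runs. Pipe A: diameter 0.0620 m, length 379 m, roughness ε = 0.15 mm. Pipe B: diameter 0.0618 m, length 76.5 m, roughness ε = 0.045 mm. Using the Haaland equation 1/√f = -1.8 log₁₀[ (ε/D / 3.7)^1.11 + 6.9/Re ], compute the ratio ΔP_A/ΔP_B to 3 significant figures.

Pipe A: V = Q/A = 0.0183/0.003019 = 6.061 m/s; Re = 2.483e+04; ε/D = 0.00242; Haaland → f = 0.02932; ΔP_A = f(L/D)(ρV²/2) = 3.655e+06 Pa.
Pipe B: V = Q/A = 0.0183/0.003 = 6.101 m/s; Re = 2.491e+04; ε/D = 0.000728; Haaland → f = 0.02592; ΔP_B = f(L/D)(ρV²/2) = 6.627e+05 Pa.
ΔP_A/ΔP_B = 3.655e+06/6.627e+05 = 5.52.

ΔP_A/ΔP_B ≈ 5.52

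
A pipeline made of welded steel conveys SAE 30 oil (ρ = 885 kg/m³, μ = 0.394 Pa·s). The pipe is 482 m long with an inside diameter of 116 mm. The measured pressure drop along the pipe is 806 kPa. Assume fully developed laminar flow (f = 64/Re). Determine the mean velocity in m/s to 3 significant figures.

For laminar flow, f = 64/Re with Re = ρVD/μ, so Darcy-Weisbach reduces to ΔP = 32μLV/D². Solving for V: V = ΔP·D²/(32μL) = 8.06e+05·(0.116)²/(32·0.394·482) = 1.785 m/s.
Check: Re = ρVD/μ = 885·1.785·0.116/0.394 = 465 < 2300, so the laminar assumption holds.

V ≈ 1.78 m/s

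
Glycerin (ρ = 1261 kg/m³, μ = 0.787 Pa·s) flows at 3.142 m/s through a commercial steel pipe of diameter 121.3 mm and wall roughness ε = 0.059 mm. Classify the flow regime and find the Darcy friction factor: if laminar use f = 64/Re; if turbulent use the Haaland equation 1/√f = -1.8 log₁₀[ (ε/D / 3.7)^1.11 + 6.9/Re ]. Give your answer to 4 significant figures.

Re = ρVD/μ = 1261·3.142·0.1213/0.787 = 610.7.
Re < 2300 → laminar, so f = 64/Re = 0.1048 (roughness is irrelevant in laminar flow).

f ≈ 0.1048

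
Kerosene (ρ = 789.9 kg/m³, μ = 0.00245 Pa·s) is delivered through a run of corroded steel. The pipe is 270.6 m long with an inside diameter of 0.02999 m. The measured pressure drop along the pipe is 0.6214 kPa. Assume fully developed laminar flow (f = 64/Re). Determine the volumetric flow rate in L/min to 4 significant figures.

Q ≈ 1.117 L/min

For laminar flow, f = 64/Re with Re = ρVD/μ, so Darcy-Weisbach reduces to ΔP = 32μLV/D². Solving for V: V = ΔP·D²/(32μL) = 621.4·(0.02999)²/(32·0.00245·270.6) = 0.02634 m/s.
Check: Re = ρVD/μ = 789.9·0.02634·0.02999/0.00245 = 254.7 < 2300, so the laminar assumption holds.
Q = V·A = 0.02634·(π/4·0.02999²) = 1.861e-05 m³/s = 1.117 L/min.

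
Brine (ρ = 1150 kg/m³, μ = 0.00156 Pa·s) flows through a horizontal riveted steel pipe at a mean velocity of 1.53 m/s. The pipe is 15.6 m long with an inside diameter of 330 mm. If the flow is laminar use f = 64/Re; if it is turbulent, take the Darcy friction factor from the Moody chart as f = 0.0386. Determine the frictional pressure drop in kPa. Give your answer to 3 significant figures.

Reynolds number Re = ρVD/μ = 1150 · 1.53 · 0.33 / 0.00156 = 3.722e+05.
Re > 4000 → turbulent; use the Moody-chart value f = 0.0386.
Darcy-Weisbach: ΔP = f(L/D)(ρV²/2) = 0.0386·(15.6/0.33)·(1150·1.53²/2) = 0.0386·47.27·1346 = 2456 Pa.
ΔP = 2456 Pa = 2.46 kPa.

ΔP ≈ 2.46 kPa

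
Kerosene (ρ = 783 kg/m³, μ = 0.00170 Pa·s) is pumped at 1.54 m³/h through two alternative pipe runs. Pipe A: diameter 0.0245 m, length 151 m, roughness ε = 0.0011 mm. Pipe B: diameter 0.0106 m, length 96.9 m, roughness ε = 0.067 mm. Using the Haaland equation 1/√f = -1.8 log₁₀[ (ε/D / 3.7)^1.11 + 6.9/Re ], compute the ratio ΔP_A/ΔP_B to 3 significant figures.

Pipe A: V = Q/A = 0.0004278/0.0004714 = 0.9074 m/s; Re = 1.024e+04; ε/D = 4.49e-05; Haaland → f = 0.03073; ΔP_A = f(L/D)(ρV²/2) = 6.105e+04 Pa.
Pipe B: V = Q/A = 0.0004278/8.825e-05 = 4.847 m/s; Re = 2.367e+04; ε/D = 0.00632; Haaland → f = 0.03562; ΔP_B = f(L/D)(ρV²/2) = 2.996e+06 Pa.
ΔP_A/ΔP_B = 6.105e+04/2.996e+06 = 0.0204.

ΔP_A/ΔP_B ≈ 0.0204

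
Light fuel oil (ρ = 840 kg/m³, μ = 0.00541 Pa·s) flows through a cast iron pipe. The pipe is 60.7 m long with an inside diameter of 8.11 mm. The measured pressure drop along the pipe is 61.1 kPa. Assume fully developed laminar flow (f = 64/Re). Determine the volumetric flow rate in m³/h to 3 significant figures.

Q ≈ 0.0711 m³/h

For laminar flow, f = 64/Re with Re = ρVD/μ, so Darcy-Weisbach reduces to ΔP = 32μLV/D². Solving for V: V = ΔP·D²/(32μL) = 6.11e+04·(0.00811)²/(32·0.00541·60.7) = 0.3824 m/s.
Check: Re = ρVD/μ = 840·0.3824·0.00811/0.00541 = 481.6 < 2300, so the laminar assumption holds.
Q = V·A = 0.3824·(π/4·0.00811²) = 1.976e-05 m³/s = 0.0711 m³/h.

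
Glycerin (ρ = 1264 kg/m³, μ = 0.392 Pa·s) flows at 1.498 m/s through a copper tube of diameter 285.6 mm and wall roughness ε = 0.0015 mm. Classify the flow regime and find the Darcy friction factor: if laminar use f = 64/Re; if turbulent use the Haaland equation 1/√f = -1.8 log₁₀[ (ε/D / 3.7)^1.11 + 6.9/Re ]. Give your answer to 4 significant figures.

f ≈ 0.04639

Re = ρVD/μ = 1264·1.498·0.2856/0.392 = 1380.
Re < 2300 → laminar, so f = 64/Re = 0.04639 (roughness is irrelevant in laminar flow).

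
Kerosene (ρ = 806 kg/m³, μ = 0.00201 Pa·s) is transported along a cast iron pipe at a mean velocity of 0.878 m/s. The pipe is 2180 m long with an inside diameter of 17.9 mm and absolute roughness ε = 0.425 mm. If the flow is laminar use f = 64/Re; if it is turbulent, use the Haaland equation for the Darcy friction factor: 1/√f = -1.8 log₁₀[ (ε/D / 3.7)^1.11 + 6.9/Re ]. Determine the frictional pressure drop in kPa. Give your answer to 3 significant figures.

ΔP ≈ 2170 kPa

Reynolds number Re = ρVD/μ = 806 · 0.878 · 0.0179 / 0.00201 = 6302.
Re > 4000 → turbulent. Relative roughness ε/D = 0.000425/0.0179 = 0.0237. Haaland: 1/√f = -1.8 log₁₀[(0.0237/3.7)^1.11 + 6.9/6302] = -1.8 log₁₀[0.00368 + 0.00109] = 4.177, so f = 0.0573.
Darcy-Weisbach: ΔP = f(L/D)(ρV²/2) = 0.0573·(2180/0.0179)·(806·0.878²/2) = 0.0573·1.218e+05·310.7 = 2.168e+06 Pa.
ΔP = 2.168e+06 Pa = 2170 kPa.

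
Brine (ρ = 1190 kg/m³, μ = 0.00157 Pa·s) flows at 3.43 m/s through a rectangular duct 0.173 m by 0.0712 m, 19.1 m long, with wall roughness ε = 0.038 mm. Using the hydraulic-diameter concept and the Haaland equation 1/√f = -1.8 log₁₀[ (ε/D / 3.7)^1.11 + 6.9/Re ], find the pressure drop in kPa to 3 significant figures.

ΔP ≈ 23.2 kPa

Hydraulic diameter D_h = 4A/P = 4·(0.173·0.0712)/(2·(0.173+0.0712)) = 0.04927/0.4884 = 0.1009 m.
Re = ρVD_h/μ = 1190·3.43·0.1009/0.00157 = 2.623e+05.
ε/D_h = 3.8e-05/0.1009 = 0.000377; Haaland gives 1/√f = -1.8 log₁₀[3.7e-05+2.63e-05] = 7.557, so f = 0.01751.
ΔP = f(L/D_h)(ρV²/2) = 0.01751·19.1/0.1009·7000 = 2.321e+04 Pa.
ΔP = 23.2 kPa.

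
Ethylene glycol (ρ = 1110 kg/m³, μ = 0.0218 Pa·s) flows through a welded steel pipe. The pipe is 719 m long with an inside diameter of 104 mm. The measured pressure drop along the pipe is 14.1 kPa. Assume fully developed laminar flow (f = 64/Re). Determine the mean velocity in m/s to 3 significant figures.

For laminar flow, f = 64/Re with Re = ρVD/μ, so Darcy-Weisbach reduces to ΔP = 32μLV/D². Solving for V: V = ΔP·D²/(32μL) = 1.41e+04·(0.104)²/(32·0.0218·719) = 0.3041 m/s.
Check: Re = ρVD/μ = 1110·0.3041·0.104/0.0218 = 1610 < 2300, so the laminar assumption holds.

V ≈ 0.304 m/s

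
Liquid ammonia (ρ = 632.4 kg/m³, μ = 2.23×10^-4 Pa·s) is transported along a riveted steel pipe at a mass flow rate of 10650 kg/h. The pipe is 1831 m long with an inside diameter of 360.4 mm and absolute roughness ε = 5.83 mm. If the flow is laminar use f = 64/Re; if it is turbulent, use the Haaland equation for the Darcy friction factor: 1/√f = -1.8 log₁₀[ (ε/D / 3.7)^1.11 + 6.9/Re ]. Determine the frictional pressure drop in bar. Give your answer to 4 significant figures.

ṁ = 10650 kg/h = 10650/3600 = 2.958 kg/s.
A = πD²/4 = π(0.3604)²/4 = 0.102 m²; mean velocity V = ṁ/(ρA) = 2.958/(632.4 · 0.102) = 0.04586 m/s.
Reynolds number Re = ρVD/μ = 632.4 · 0.04586 · 0.3604 / 0.000223 = 4.687e+04.
Re > 4000 → turbulent. Relative roughness ε/D = 0.00583/0.3604 = 0.0162. Haaland: 1/√f = -1.8 log₁₀[(0.0162/3.7)^1.11 + 6.9/4.687e+04] = -1.8 log₁₀[0.00241 + 0.000147] = 4.667, so f = 0.0459.
Darcy-Weisbach: ΔP = f(L/D)(ρV²/2) = 0.0459·(1831/0.3604)·(632.4·0.04586²/2) = 0.0459·5080·0.6649 = 155.1 Pa.
ΔP = 155.1 Pa = 0.001551 bar.

ΔP ≈ 0.001551 bar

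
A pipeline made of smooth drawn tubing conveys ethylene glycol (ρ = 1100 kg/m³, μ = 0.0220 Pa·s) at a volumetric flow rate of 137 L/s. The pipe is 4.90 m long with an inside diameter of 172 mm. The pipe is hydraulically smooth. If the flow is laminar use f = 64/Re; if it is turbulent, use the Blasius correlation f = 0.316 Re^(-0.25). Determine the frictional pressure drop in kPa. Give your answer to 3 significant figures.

ΔP ≈ 11.5 kPa

Q = 137 L/s = 137/1000 = 0.137 m³/s.
Cross-sectional area A = πD²/4 = π(0.172)²/4 = 0.02324 m²; mean velocity V = Q/A = 0.137/0.02324 = 5.896 m/s.
Reynolds number Re = ρVD/μ = 1100 · 5.896 · 0.172 / 0.022 = 5.071e+04.
Re > 4000 → turbulent. Smooth-pipe (Blasius): f = 0.316 Re^(-0.25) = 0.316/(5.071e+04)^0.25 = 0.02106.
Darcy-Weisbach: ΔP = f(L/D)(ρV²/2) = 0.02106·(4.9/0.172)·(1100·5.896²/2) = 0.02106·28.49·1.912e+04 = 1.147e+04 Pa.
ΔP = 1.147e+04 Pa = 11.5 kPa.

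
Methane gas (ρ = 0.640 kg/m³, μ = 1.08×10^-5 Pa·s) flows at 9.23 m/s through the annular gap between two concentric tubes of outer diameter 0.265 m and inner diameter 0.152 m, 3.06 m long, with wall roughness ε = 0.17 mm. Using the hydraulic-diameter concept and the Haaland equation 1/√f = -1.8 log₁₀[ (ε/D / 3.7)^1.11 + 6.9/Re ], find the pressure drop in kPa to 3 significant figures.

Hydraulic diameter D_h = 4A/P = D_o - D_i = 0.265 - 0.152 = 0.113 m.
Re = ρVD_h/μ = 0.64·9.23·0.113/1.08e-05 = 6.181e+04.
ε/D_h = 0.00017/0.113 = 0.0015; Haaland gives 1/√f = -1.8 log₁₀[0.000172+0.000112] = 6.384, so f = 0.02453.
ΔP = f(L/D_h)(ρV²/2) = 0.02453·3.06/0.113·27.26 = 18.11 Pa.
ΔP = 0.0181 kPa.

ΔP ≈ 0.0181 kPa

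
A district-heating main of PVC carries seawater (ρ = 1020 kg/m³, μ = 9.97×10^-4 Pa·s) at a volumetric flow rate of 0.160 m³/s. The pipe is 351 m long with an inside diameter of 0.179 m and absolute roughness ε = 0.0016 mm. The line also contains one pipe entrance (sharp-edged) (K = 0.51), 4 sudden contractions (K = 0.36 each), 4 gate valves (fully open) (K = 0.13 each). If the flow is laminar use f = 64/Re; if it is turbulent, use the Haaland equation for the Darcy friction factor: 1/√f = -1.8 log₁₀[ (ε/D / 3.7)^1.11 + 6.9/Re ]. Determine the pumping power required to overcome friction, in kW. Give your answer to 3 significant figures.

P ≈ 82.4 kW

Cross-sectional area A = πD²/4 = π(0.179)²/4 = 0.02516 m²; mean velocity V = Q/A = 0.16/0.02516 = 6.358 m/s.
Reynolds number Re = ρVD/μ = 1020 · 6.358 · 0.179 / 0.000997 = 1.164e+06.
Re > 4000 → turbulent. Relative roughness ε/D = 1.6e-06/0.179 = 8.94e-06. Haaland: 1/√f = -1.8 log₁₀[(8.94e-06/3.7)^1.11 + 6.9/1.164e+06] = -1.8 log₁₀[5.82e-07 + 5.93e-06] = 9.336, so f = 0.01147.
Total minor-loss coefficient ΣK = 1·0.51 + 4·0.36 + 4·0.13 = 2.47.
ΔP = [f·L/D + ΣK]·(ρV²/2) = [0.01147·351/0.179 + 2.47]·(1020·6.358²/2) = [22.5 + 2.47]·2.062e+04 = 5.148e+05 Pa.
Pumping power P = QΔP = 0.16·5.148e+05 = 82360 W = 82.4 kW.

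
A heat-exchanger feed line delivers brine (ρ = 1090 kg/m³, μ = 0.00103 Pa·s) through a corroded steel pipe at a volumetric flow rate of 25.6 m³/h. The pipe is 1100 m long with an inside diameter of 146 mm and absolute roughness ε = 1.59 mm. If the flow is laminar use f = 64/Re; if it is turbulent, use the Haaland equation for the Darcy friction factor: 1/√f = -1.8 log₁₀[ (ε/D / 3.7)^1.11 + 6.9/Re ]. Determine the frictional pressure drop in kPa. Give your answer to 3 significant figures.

ΔP ≈ 29.6 kPa

Q = 25.6 m³/h = 25.6/3600 = 0.007111 m³/s.
Cross-sectional area A = πD²/4 = π(0.146)²/4 = 0.01674 m²; mean velocity V = Q/A = 0.007111/0.01674 = 0.4248 m/s.
Reynolds number Re = ρVD/μ = 1090 · 0.4248 · 0.146 / 0.00103 = 6.563e+04.
Re > 4000 → turbulent. Relative roughness ε/D = 0.00159/0.146 = 0.0109. Haaland: 1/√f = -1.8 log₁₀[(0.0109/3.7)^1.11 + 6.9/6.563e+04] = -1.8 log₁₀[0.00155 + 0.000105] = 5.006, so f = 0.0399.
Darcy-Weisbach: ΔP = f(L/D)(ρV²/2) = 0.0399·(1100/0.146)·(1090·0.4248²/2) = 0.0399·7534·98.33 = 2.956e+04 Pa.
ΔP = 2.956e+04 Pa = 29.6 kPa.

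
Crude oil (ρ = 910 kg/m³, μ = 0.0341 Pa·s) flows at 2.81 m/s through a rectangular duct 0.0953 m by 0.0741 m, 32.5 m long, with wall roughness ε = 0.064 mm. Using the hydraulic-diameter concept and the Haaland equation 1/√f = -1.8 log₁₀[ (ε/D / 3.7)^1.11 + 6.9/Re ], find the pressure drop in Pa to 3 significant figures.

ΔP ≈ 50500 Pa

Hydraulic diameter D_h = 4A/P = 4·(0.0953·0.0741)/(2·(0.0953+0.0741)) = 0.02825/0.3388 = 0.08337 m.
Re = ρVD_h/μ = 910·2.81·0.08337/0.0341 = 6252.
ε/D_h = 6.4e-05/0.08337 = 0.000768; Haaland gives 1/√f = -1.8 log₁₀[8.16e-05+0.0011] = 5.267, so f = 0.03605.
ΔP = f(L/D_h)(ρV²/2) = 0.03605·32.5/0.08337·3593 = 5.048e+04 Pa.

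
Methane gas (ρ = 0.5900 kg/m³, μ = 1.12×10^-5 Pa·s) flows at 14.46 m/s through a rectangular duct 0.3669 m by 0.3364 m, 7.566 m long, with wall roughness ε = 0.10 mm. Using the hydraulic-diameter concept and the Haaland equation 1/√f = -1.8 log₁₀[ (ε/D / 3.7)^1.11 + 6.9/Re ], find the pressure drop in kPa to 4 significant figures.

ΔP ≈ 0.02245 kPa

Hydraulic diameter D_h = 4A/P = 4·(0.3669·0.3364)/(2·(0.3669+0.3364)) = 0.4937/1.407 = 0.351 m.
Re = ρVD_h/μ = 0.59·14.46·0.351/1.12e-05 = 2.674e+05.
ε/D_h = 0.0001/0.351 = 0.000285; Haaland gives 1/√f = -1.8 log₁₀[2.72e-05+2.58e-05] = 7.697, so f = 0.01688.
ΔP = f(L/D_h)(ρV²/2) = 0.01688·7.566/0.351·61.68 = 22.45 Pa.
ΔP = 0.02245 kPa.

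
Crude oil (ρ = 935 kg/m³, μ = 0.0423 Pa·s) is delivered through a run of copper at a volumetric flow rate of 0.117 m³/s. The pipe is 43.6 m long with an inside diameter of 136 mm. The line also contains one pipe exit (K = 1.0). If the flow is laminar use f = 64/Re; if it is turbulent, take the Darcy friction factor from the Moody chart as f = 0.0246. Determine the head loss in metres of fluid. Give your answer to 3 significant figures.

Cross-sectional area A = πD²/4 = π(0.136)²/4 = 0.01453 m²; mean velocity V = Q/A = 0.117/0.01453 = 8.054 m/s.
Reynolds number Re = ρVD/μ = 935 · 8.054 · 0.136 / 0.0423 = 2.421e+04.
Re > 4000 → turbulent; use the Moody-chart value f = 0.0246.
Total minor-loss coefficient ΣK = 1·1 = 1.
ΔP = [f·L/D + ΣK]·(ρV²/2) = [0.0246·43.6/0.136 + 1]·(935·8.054²/2) = [7.886 + 1]·3.033e+04 = 2.695e+05 Pa.
Head loss h_f = ΔP/(ρg) = 2.695e+05/(935·9.81) = 29.4 m.

h_f ≈ 29.4 m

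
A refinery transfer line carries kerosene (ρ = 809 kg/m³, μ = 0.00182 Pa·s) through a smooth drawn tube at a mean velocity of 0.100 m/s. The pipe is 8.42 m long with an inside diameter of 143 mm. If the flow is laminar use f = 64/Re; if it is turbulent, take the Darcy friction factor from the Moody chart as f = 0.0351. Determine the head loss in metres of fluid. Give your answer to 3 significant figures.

Reynolds number Re = ρVD/μ = 809 · 0.1 · 0.143 / 0.00182 = 6356.
Re > 4000 → turbulent; use the Moody-chart value f = 0.0351.
Darcy-Weisbach: ΔP = f(L/D)(ρV²/2) = 0.0351·(8.42/0.143)·(809·0.1²/2) = 0.0351·58.88·4.045 = 8.36 Pa.
Head loss h_f = ΔP/(ρg) = 8.36/(809·9.81) = 0.00105 m.

h_f ≈ 0.00105 m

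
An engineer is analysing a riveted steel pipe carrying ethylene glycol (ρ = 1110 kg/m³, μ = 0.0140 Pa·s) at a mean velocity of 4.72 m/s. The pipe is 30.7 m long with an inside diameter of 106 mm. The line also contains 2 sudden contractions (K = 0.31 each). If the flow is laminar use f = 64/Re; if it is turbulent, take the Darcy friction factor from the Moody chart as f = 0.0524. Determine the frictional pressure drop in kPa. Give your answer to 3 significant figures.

ΔP ≈ 195 kPa

Reynolds number Re = ρVD/μ = 1110 · 4.72 · 0.106 / 0.014 = 3.967e+04.
Re > 4000 → turbulent; use the Moody-chart value f = 0.0524.
Total minor-loss coefficient ΣK = 2·0.31 = 0.62.
ΔP = [f·L/D + ΣK]·(ρV²/2) = [0.0524·30.7/0.106 + 0.62]·(1110·4.72²/2) = [15.18 + 0.62]·1.236e+04 = 1.953e+05 Pa.
ΔP = 1.953e+05 Pa = 195 kPa.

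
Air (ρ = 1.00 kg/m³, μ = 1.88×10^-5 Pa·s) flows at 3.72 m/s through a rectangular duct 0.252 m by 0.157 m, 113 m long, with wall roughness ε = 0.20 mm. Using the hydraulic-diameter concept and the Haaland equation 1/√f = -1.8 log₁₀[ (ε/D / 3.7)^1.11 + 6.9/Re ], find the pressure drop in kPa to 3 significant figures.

Hydraulic diameter D_h = 4A/P = 4·(0.252·0.157)/(2·(0.252+0.157)) = 0.1583/0.818 = 0.1935 m.
Re = ρVD_h/μ = 1·3.72·0.1935/1.88e-05 = 3.828e+04.
ε/D_h = 0.0002/0.1935 = 0.00103; Haaland gives 1/√f = -1.8 log₁₀[0.000114+0.00018] = 6.357, so f = 0.02474.
ΔP = f(L/D_h)(ρV²/2) = 0.02474·113/0.1935·6.919 = 99.99 Pa.
ΔP = 0.100 kPa.

ΔP ≈ 0.100 kPa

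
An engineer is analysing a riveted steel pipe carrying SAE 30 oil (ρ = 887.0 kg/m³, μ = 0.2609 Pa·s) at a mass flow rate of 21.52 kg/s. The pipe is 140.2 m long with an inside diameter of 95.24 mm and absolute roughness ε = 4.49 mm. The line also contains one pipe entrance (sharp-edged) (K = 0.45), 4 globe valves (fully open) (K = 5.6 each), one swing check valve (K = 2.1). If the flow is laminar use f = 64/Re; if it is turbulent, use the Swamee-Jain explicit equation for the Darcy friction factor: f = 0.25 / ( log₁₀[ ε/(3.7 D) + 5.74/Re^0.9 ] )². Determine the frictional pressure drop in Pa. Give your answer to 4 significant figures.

A = πD²/4 = π(0.09524)²/4 = 0.007124 m²; mean velocity V = ṁ/(ρA) = 21.52/(887 · 0.007124) = 3.406 m/s.
Reynolds number Re = ρVD/μ = 887 · 3.406 · 0.09524 / 0.261 = 1103.
Re < 2300 → laminar flow, so f = 64/Re = 64/1103 = 0.05804 (the turbulent correlation is not needed).
Total minor-loss coefficient ΣK = 1·0.45 + 4·5.6 + 1·2.1 = 24.9.
ΔP = [f·L/D + ΣK]·(ρV²/2) = [0.05804·140.2/0.09524 + 24.9]·(887·3.406²/2) = [85.44 + 24.9]·5144 = 5.678e+05 Pa.

ΔP ≈ 567800 Pa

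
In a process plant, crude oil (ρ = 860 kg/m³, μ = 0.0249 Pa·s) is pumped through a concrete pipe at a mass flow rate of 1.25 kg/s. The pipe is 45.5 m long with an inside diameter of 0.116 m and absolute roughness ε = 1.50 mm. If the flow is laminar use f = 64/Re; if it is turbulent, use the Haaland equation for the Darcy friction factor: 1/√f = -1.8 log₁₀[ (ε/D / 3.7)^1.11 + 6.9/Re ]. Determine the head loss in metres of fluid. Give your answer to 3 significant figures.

h_f ≈ 0.0439 m

A = πD²/4 = π(0.116)²/4 = 0.01057 m²; mean velocity V = ṁ/(ρA) = 1.25/(860 · 0.01057) = 0.1375 m/s.
Reynolds number Re = ρVD/μ = 860 · 0.1375 · 0.116 / 0.0249 = 551.
Re < 2300 → laminar flow, so f = 64/Re = 64/551 = 0.1161 (the turbulent correlation is not needed).
Darcy-Weisbach: ΔP = f(L/D)(ρV²/2) = 0.1161·(45.5/0.116)·(860·0.1375²/2) = 0.1161·392.2·8.134 = 370.6 Pa.
Head loss h_f = ΔP/(ρg) = 370.6/(860·9.81) = 0.0439 m.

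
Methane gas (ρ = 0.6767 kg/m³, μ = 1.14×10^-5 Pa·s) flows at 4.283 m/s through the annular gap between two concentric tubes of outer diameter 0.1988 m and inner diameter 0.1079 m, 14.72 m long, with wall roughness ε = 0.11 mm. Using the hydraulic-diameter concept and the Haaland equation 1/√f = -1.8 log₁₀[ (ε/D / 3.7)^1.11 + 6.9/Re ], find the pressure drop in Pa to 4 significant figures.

ΔP ≈ 27.43 Pa

Hydraulic diameter D_h = 4A/P = D_o - D_i = 0.1988 - 0.1079 = 0.0909 m.
Re = ρVD_h/μ = 0.6767·4.283·0.0909/1.14e-05 = 2.311e+04.
ε/D_h = 0.00011/0.0909 = 0.00121; Haaland gives 1/√f = -1.8 log₁₀[0.000135+0.000299] = 6.053, so f = 0.0273.
ΔP = f(L/D_h)(ρV²/2) = 0.0273·14.72/0.0909·6.207 = 27.43 Pa.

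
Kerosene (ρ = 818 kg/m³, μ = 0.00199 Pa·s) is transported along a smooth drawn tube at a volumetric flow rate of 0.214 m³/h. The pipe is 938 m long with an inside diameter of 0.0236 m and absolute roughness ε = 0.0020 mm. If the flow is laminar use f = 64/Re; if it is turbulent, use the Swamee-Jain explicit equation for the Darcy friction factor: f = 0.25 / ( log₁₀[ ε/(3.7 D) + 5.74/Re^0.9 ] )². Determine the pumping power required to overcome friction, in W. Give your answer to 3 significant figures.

P ≈ 0.866 W

Q = 0.214 m³/h = 0.214/3600 = 5.944e-05 m³/s.
Cross-sectional area A = πD²/4 = π(0.0236)²/4 = 0.0004374 m²; mean velocity V = Q/A = 5.944e-05/0.0004374 = 0.1359 m/s.
Reynolds number Re = ρVD/μ = 818 · 0.1359 · 0.0236 / 0.00199 = 1318.
Re < 2300 → laminar flow, so f = 64/Re = 64/1318 = 0.04855 (the turbulent correlation is not needed).
Darcy-Weisbach: ΔP = f(L/D)(ρV²/2) = 0.04855·(938/0.0236)·(818·0.1359²/2) = 0.04855·3.975e+04·7.553 = 1.457e+04 Pa.
Pumping power P = QΔP = 5.944e-05·1.457e+04 = 0.8663 W = 0.866 W.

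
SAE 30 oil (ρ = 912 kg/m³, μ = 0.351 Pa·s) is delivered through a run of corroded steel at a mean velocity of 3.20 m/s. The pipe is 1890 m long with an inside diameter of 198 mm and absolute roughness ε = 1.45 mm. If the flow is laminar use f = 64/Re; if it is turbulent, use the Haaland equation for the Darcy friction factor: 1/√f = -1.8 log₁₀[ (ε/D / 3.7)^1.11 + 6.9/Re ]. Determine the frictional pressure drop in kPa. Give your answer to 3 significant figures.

ΔP ≈ 1730 kPa

Reynolds number Re = ρVD/μ = 912 · 3.2 · 0.198 / 0.351 = 1646.
Re < 2300 → laminar flow, so f = 64/Re = 64/1646 = 0.03888 (the turbulent correlation is not needed).
Darcy-Weisbach: ΔP = f(L/D)(ρV²/2) = 0.03888·(1890/0.198)·(912·3.2²/2) = 0.03888·9545·4669 = 1.733e+06 Pa.
ΔP = 1.733e+06 Pa = 1730 kPa.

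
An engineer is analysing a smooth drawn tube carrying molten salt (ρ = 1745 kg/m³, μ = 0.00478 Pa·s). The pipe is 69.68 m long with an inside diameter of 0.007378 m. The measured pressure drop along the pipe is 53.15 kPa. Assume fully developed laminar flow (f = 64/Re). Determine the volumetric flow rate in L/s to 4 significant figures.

For laminar flow, f = 64/Re with Re = ρVD/μ, so Darcy-Weisbach reduces to ΔP = 32μLV/D². Solving for V: V = ΔP·D²/(32μL) = 5.315e+04·(0.007378)²/(32·0.00478·69.68) = 0.2715 m/s.
Check: Re = ρVD/μ = 1745·0.2715·0.007378/0.00478 = 731.1 < 2300, so the laminar assumption holds.
Q = V·A = 0.2715·(π/4·0.007378²) = 1.161e-05 m³/s = 0.01161 L/s.

Q ≈ 0.01161 L/s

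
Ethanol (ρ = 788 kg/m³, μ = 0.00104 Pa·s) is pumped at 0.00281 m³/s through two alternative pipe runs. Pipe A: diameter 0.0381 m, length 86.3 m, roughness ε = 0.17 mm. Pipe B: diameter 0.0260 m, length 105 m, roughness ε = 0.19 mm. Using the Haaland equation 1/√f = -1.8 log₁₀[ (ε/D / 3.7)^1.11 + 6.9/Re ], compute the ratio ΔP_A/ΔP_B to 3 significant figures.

Pipe A: V = Q/A = 0.00281/0.00114 = 2.465 m/s; Re = 7.115e+04; ε/D = 0.00446; Haaland → f = 0.03067; ΔP_A = f(L/D)(ρV²/2) = 1.663e+05 Pa.
Pipe B: V = Q/A = 0.00281/0.0005309 = 5.293 m/s; Re = 1.043e+05; ε/D = 0.00731; Haaland → f = 0.0349; ΔP_B = f(L/D)(ρV²/2) = 1.555e+06 Pa.
ΔP_A/ΔP_B = 1.663e+05/1.555e+06 = 0.107.

ΔP_A/ΔP_B ≈ 0.107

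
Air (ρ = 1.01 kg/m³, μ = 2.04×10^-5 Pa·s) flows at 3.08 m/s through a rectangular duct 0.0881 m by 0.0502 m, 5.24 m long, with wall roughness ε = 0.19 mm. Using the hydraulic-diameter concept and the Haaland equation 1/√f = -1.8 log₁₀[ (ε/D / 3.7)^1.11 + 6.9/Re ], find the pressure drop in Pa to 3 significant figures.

Hydraulic diameter D_h = 4A/P = 4·(0.0881·0.0502)/(2·(0.0881+0.0502)) = 0.01769/0.2766 = 0.06396 m.
Re = ρVD_h/μ = 1.01·3.08·0.06396/2.04e-05 = 9753.
ε/D_h = 0.00019/0.06396 = 0.00297; Haaland gives 1/√f = -1.8 log₁₀[0.000367+0.000707] = 5.344, so f = 0.03501.
ΔP = f(L/D_h)(ρV²/2) = 0.03501·5.24/0.06396·4.791 = 13.74 Pa.

ΔP ≈ 13.7 Pa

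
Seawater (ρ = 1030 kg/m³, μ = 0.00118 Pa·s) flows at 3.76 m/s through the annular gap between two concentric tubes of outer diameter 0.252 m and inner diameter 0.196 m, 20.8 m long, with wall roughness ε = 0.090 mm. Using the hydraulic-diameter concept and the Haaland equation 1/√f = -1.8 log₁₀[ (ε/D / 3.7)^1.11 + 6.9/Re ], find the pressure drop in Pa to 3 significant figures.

Hydraulic diameter D_h = 4A/P = D_o - D_i = 0.252 - 0.196 = 0.056 m.
Re = ρVD_h/μ = 1030·3.76·0.056/0.00118 = 1.838e+05.
ε/D_h = 9e-05/0.056 = 0.00161; Haaland gives 1/√f = -1.8 log₁₀[0.000185+3.75e-05] = 6.573, so f = 0.02314.
ΔP = f(L/D_h)(ρV²/2) = 0.02314·20.8/0.056·7281 = 6.259e+04 Pa.

ΔP ≈ 62600 Pa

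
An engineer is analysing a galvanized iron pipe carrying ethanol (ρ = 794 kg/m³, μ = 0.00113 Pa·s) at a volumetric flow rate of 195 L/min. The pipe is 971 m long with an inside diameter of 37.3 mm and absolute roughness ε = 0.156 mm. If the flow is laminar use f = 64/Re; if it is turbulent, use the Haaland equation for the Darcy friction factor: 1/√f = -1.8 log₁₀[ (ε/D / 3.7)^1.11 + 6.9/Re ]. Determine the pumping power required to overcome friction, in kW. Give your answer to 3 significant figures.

Q = 195 L/min = 195/60000 = 0.00325 m³/s.
Cross-sectional area A = πD²/4 = π(0.0373)²/4 = 0.001093 m²; mean velocity V = Q/A = 0.00325/0.001093 = 2.974 m/s.
Reynolds number Re = ρVD/μ = 794 · 2.974 · 0.0373 / 0.00113 = 7.795e+04.
Re > 4000 → turbulent. Relative roughness ε/D = 0.000156/0.0373 = 0.00418. Haaland: 1/√f = -1.8 log₁₀[(0.00418/3.7)^1.11 + 6.9/7.795e+04] = -1.8 log₁₀[0.000536 + 8.85e-05] = 5.768, so f = 0.03006.
Darcy-Weisbach: ΔP = f(L/D)(ρV²/2) = 0.03006·(971/0.0373)·(794·2.974²/2) = 0.03006·2.603e+04·3512 = 2.748e+06 Pa.
Pumping power P = QΔP = 0.00325·2.748e+06 = 8930 W = 8.93 kW.

P ≈ 8.93 kW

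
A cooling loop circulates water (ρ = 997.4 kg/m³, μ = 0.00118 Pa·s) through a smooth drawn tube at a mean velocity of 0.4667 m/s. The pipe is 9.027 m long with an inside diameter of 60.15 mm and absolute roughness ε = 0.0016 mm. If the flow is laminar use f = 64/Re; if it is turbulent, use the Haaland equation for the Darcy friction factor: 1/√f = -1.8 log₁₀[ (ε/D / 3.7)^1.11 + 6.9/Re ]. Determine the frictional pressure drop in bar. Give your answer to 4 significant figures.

Reynolds number Re = ρVD/μ = 997.4 · 0.4667 · 0.06015 / 0.00118 = 2.373e+04.
Re > 4000 → turbulent. Relative roughness ε/D = 1.6e-06/0.06015 = 2.66e-05. Haaland: 1/√f = -1.8 log₁₀[(2.66e-05/3.7)^1.11 + 6.9/2.373e+04] = -1.8 log₁₀[1.95e-06 + 0.000291] = 6.36, so f = 0.02472.
Darcy-Weisbach: ΔP = f(L/D)(ρV²/2) = 0.02472·(9.027/0.06015)·(997.4·0.4667²/2) = 0.02472·150.1·108.6 = 403 Pa.
ΔP = 403 Pa = 0.004030 bar.

ΔP ≈ 0.004030 bar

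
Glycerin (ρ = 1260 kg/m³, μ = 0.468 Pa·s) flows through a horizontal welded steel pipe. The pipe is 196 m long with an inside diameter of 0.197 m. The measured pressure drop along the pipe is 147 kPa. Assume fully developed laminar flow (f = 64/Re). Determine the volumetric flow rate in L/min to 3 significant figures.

Q ≈ 3550 L/min

For laminar flow, f = 64/Re with Re = ρVD/μ, so Darcy-Weisbach reduces to ΔP = 32μLV/D². Solving for V: V = ΔP·D²/(32μL) = 1.47e+05·(0.197)²/(32·0.468·196) = 1.944 m/s.
Check: Re = ρVD/μ = 1260·1.944·0.197/0.468 = 1031 < 2300, so the laminar assumption holds.
Q = V·A = 1.944·(π/4·0.197²) = 0.05924 m³/s = 3550 L/min.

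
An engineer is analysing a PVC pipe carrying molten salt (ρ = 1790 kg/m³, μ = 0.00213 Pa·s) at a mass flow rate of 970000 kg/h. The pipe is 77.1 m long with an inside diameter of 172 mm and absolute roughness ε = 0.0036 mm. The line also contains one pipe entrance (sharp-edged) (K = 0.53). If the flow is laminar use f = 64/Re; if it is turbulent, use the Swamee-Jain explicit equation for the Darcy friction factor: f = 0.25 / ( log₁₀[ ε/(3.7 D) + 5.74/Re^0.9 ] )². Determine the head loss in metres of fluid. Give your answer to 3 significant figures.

h_f ≈ 12.8 m

ṁ = 970000 kg/h = 970000/3600 = 269.4 kg/s.
A = πD²/4 = π(0.172)²/4 = 0.02324 m²; mean velocity V = ṁ/(ρA) = 269.4/(1790 · 0.02324) = 6.478 m/s.
Reynolds number Re = ρVD/μ = 1790 · 6.478 · 0.172 / 0.00213 = 9.364e+05.
Re > 4000 → turbulent. Relative roughness ε/D = 3.6e-06/0.172 = 2.09e-05. Swamee-Jain: f = 0.25/(log₁₀[2.09e-05/3.7 + 5.74/9.364e+05^0.9])² = 0.25/(log₁₀[5.66e-06 + 2.42e-05])² = 0.25/(-4.524)² = 0.01221.
Total minor-loss coefficient ΣK = 1·0.53 = 0.53.
ΔP = [f·L/D + ΣK]·(ρV²/2) = [0.01221·77.1/0.172 + 0.53]·(1790·6.478²/2) = [5.475 + 0.53]·3.756e+04 = 2.256e+05 Pa.
Head loss h_f = ΔP/(ρg) = 2.256e+05/(1790·9.81) = 12.8 m.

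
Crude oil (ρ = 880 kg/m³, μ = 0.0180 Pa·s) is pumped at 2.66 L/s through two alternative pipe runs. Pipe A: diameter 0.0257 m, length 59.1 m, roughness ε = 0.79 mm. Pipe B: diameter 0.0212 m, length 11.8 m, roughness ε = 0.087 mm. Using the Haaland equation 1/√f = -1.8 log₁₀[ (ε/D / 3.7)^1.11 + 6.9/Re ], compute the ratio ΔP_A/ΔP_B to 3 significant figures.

ΔP_A/ΔP_B ≈ 3.15

Pipe A: V = Q/A = 0.00266/0.0005187 = 5.128 m/s; Re = 6443; ε/D = 0.0307; Haaland → f = 0.06242; ΔP_A = f(L/D)(ρV²/2) = 1.661e+06 Pa.
Pipe B: V = Q/A = 0.00266/0.000353 = 7.536 m/s; Re = 7810; ε/D = 0.0041; Haaland → f = 0.03796; ΔP_B = f(L/D)(ρV²/2) = 5.28e+05 Pa.
ΔP_A/ΔP_B = 1.661e+06/5.28e+05 = 3.15.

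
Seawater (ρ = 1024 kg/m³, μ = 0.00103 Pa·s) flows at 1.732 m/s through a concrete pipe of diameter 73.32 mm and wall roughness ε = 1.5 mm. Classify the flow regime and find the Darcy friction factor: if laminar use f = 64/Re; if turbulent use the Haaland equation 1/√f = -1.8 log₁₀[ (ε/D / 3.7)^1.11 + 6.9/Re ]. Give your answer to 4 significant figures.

Re = ρVD/μ = 1024·1.732·0.07332/0.00103 = 1.263e+05.
Re > 4000 → turbulent. ε/D = 0.0015/0.07332 = 0.0205; Haaland: 1/√f = -1.8 log₁₀[0.00312 + 5.47e-05] = 4.497, so f = 0.04946.

f ≈ 0.04946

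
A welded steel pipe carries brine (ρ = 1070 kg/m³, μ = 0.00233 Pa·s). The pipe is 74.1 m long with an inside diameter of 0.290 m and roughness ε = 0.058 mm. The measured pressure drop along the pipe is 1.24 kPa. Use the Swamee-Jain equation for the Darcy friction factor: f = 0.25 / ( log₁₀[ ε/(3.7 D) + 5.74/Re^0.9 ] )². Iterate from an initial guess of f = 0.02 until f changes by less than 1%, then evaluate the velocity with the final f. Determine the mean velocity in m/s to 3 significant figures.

Rearranging Darcy-Weisbach: V = √(2·ΔP·D/(f·L·ρ)). With ε/D = 5.8e-05/0.29 = 0.0002, iterate starting from f = 0.02:
  f = 0.02 → V = √(2·1240·0.29/(0.02·74.1·1070)) = 0.6735 m/s; Re = ρVD/μ = 8.969e+04; f → 0.01935
  f = 0.01935 → V = 0.6847 m/s; Re = 9.119e+04; f → 0.01929
Converged (Δf/f < 1%). With the final f = 0.01929: V = √(2·1240·0.29/(0.01929·74.1·1070)) = 0.6857 m/s.

V ≈ 0.686 m/s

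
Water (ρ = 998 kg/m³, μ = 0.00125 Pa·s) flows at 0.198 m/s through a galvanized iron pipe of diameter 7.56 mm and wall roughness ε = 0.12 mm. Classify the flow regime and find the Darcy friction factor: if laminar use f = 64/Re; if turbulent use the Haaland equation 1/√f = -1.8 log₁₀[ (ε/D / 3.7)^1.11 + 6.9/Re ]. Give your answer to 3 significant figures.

Re = ρVD/μ = 998·0.198·0.00756/0.00125 = 1195.
Re < 2300 → laminar, so f = 64/Re = 0.05355 (roughness is irrelevant in laminar flow).

f ≈ 0.0536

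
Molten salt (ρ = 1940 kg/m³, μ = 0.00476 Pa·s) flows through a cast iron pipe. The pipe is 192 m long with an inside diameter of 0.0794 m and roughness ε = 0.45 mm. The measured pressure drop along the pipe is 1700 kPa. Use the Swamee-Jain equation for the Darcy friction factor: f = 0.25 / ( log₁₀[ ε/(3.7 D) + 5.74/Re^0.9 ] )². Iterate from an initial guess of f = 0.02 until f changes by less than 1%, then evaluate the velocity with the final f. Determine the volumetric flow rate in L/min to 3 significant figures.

Rearranging Darcy-Weisbach: V = √(2·ΔP·D/(f·L·ρ)). With ε/D = 0.00045/0.0794 = 0.00567, iterate starting from f = 0.02:
  f = 0.02 → V = √(2·1.7e+06·0.0794/(0.02·192·1940)) = 6.02 m/s; Re = ρVD/μ = 1.948e+05; f → 0.03218
  f = 0.03218 → V = 4.746 m/s; Re = 1.536e+05; f → 0.03232
Converged (Δf/f < 1%). With the final f = 0.03232: V = √(2·1.7e+06·0.0794/(0.03232·192·1940)) = 4.735 m/s.
Q = V·A = 4.735·(π/4·0.0794²) = 0.02345 m³/s = 1410 L/min.

Q ≈ 1410 L/min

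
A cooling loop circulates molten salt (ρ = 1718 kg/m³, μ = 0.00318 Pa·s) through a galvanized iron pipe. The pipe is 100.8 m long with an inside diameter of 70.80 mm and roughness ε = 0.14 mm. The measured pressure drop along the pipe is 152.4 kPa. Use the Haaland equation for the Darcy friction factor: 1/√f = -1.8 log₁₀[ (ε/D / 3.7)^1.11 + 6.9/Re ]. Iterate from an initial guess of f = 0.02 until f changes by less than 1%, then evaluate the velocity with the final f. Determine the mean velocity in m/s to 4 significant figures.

V ≈ 2.226 m/s

Rearranging Darcy-Weisbach: V = √(2·ΔP·D/(f·L·ρ)). With ε/D = 0.00014/0.0708 = 0.00198, iterate starting from f = 0.02:
  f = 0.02 → V = √(2·1.524e+05·0.0708/(0.02·100.8·1718)) = 2.496 m/s; Re = ρVD/μ = 9.548e+04; f → 0.02498
  f = 0.02498 → V = 2.233 m/s; Re = 8.543e+04; f → 0.02515
Converged (Δf/f < 1%). With the final f = 0.02515: V = √(2·1.524e+05·0.0708/(0.02515·100.8·1718)) = 2.226 m/s.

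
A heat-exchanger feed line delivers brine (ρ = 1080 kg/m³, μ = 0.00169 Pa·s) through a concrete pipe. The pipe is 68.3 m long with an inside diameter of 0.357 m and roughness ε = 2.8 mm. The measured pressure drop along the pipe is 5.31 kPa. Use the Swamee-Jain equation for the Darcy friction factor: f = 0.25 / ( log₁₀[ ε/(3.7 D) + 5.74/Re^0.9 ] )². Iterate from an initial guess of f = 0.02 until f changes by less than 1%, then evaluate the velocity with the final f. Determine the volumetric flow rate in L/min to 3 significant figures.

Q ≈ 7240 L/min

Rearranging Darcy-Weisbach: V = √(2·ΔP·D/(f·L·ρ)). With ε/D = 0.0028/0.357 = 0.00784, iterate starting from f = 0.02:
  f = 0.02 → V = √(2·5310·0.357/(0.02·68.3·1080)) = 1.603 m/s; Re = ρVD/μ = 3.657e+05; f → 0.03527
  f = 0.03527 → V = 1.207 m/s; Re = 2.754e+05; f → 0.03536
Converged (Δf/f < 1%). With the final f = 0.03536: V = √(2·5310·0.357/(0.03536·68.3·1080)) = 1.206 m/s.
Q = V·A = 1.206·(π/4·0.357²) = 0.1207 m³/s = 7240 L/min.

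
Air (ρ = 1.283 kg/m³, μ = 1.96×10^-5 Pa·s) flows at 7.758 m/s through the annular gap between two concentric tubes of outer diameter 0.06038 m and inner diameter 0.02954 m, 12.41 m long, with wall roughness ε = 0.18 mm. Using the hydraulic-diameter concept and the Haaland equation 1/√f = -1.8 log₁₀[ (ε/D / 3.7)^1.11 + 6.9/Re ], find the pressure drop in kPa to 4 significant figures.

ΔP ≈ 0.5643 kPa

Hydraulic diameter D_h = 4A/P = D_o - D_i = 0.06038 - 0.02954 = 0.03084 m.
Re = ρVD_h/μ = 1.283·7.758·0.03084/1.96e-05 = 1.566e+04.
ε/D_h = 0.00018/0.03084 = 0.00584; Haaland gives 1/√f = -1.8 log₁₀[0.000776+0.000441] = 5.247, so f = 0.03632.
ΔP = f(L/D_h)(ρV²/2) = 0.03632·12.41/0.03084·38.61 = 564.3 Pa.
ΔP = 0.5643 kPa.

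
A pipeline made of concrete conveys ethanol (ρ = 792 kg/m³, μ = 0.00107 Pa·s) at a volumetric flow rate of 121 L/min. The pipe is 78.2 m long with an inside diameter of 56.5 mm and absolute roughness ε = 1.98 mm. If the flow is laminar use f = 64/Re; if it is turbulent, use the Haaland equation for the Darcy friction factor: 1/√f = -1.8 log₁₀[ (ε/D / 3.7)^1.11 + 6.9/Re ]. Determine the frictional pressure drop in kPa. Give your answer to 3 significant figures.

ΔP ≈ 22.0 kPa

Q = 121 L/min = 121/60000 = 0.002017 m³/s.
Cross-sectional area A = πD²/4 = π(0.0565)²/4 = 0.002507 m²; mean velocity V = Q/A = 0.002017/0.002507 = 0.8044 m/s.
Reynolds number Re = ρVD/μ = 792 · 0.8044 · 0.0565 / 0.00107 = 3.364e+04.
Re > 4000 → turbulent. Relative roughness ε/D = 0.00198/0.0565 = 0.035. Haaland: 1/√f = -1.8 log₁₀[(0.035/3.7)^1.11 + 6.9/3.364e+04] = -1.8 log₁₀[0.00567 + 0.000205] = 4.015, so f = 0.06202.
Darcy-Weisbach: ΔP = f(L/D)(ρV²/2) = 0.06202·(78.2/0.0565)·(792·0.8044²/2) = 0.06202·1384·256.2 = 2.199e+04 Pa.
ΔP = 2.199e+04 Pa = 22.0 kPa.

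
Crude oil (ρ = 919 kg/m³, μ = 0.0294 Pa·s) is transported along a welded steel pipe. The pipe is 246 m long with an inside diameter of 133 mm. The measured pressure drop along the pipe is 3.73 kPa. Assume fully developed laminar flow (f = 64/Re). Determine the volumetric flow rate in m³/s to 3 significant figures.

For laminar flow, f = 64/Re with Re = ρVD/μ, so Darcy-Weisbach reduces to ΔP = 32μLV/D². Solving for V: V = ΔP·D²/(32μL) = 3730·(0.133)²/(32·0.0294·246) = 0.2851 m/s.
Check: Re = ρVD/μ = 919·0.2851·0.133/0.0294 = 1185 < 2300, so the laminar assumption holds.
Q = V·A = 0.2851·(π/4·0.133²) = 0.003961 m³/s = 0.00396 m³/s.

Q ≈ 0.00396 m³/s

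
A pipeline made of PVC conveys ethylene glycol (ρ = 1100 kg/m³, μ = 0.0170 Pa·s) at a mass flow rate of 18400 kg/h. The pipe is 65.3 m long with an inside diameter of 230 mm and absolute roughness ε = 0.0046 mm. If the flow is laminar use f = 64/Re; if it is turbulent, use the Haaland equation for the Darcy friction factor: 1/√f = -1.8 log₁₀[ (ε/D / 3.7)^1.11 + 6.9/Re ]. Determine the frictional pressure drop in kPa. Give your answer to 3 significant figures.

ΔP ≈ 0.0751 kPa

ṁ = 18400 kg/h = 18400/3600 = 5.111 kg/s.
A = πD²/4 = π(0.23)²/4 = 0.04155 m²; mean velocity V = ṁ/(ρA) = 5.111/(1100 · 0.04155) = 0.1118 m/s.
Reynolds number Re = ρVD/μ = 1100 · 0.1118 · 0.23 / 0.017 = 1664.
Re < 2300 → laminar flow, so f = 64/Re = 64/1664 = 0.03845 (the turbulent correlation is not needed).
Darcy-Weisbach: ΔP = f(L/D)(ρV²/2) = 0.03845·(65.3/0.23)·(1100·0.1118²/2) = 0.03845·283.9·6.879 = 75.1 Pa.
ΔP = 75.1 Pa = 0.0751 kPa.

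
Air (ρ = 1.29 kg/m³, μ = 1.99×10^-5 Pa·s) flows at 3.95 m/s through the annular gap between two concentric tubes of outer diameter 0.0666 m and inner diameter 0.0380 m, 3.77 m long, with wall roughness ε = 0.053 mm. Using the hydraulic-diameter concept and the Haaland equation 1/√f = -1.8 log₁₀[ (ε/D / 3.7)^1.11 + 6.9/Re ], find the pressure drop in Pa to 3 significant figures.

Hydraulic diameter D_h = 4A/P = D_o - D_i = 0.0666 - 0.038 = 0.0286 m.
Re = ρVD_h/μ = 1.29·3.95·0.0286/1.99e-05 = 7323.
ε/D_h = 5.3e-05/0.0286 = 0.00185; Haaland gives 1/√f = -1.8 log₁₀[0.000217+0.000942] = 5.284, so f = 0.03581.
ΔP = f(L/D_h)(ρV²/2) = 0.03581·3.77/0.0286·10.06 = 47.5 Pa.

ΔP ≈ 47.5 Pa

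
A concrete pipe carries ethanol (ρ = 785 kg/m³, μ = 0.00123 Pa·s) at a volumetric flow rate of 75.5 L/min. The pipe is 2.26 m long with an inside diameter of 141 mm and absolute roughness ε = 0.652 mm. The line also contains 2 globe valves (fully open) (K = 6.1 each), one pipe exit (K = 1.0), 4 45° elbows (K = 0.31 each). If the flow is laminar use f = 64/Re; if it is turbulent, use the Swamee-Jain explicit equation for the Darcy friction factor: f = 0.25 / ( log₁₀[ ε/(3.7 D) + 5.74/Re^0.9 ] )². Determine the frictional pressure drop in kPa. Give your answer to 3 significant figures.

Q = 75.5 L/min = 75.5/60000 = 0.001258 m³/s.
Cross-sectional area A = πD²/4 = π(0.141)²/4 = 0.01561 m²; mean velocity V = Q/A = 0.001258/0.01561 = 0.08059 m/s.
Reynolds number Re = ρVD/μ = 785 · 0.08059 · 0.141 / 0.00123 = 7252.
Re > 4000 → turbulent. Relative roughness ε/D = 0.000652/0.141 = 0.00462. Swamee-Jain: f = 0.25/(log₁₀[0.00462/3.7 + 5.74/7252^0.9])² = 0.25/(log₁₀[0.00125 + 0.00193])² = 0.25/(-2.498)² = 0.04006.
Total minor-loss coefficient ΣK = 2·6.1 + 1·1 + 4·0.31 = 14.4.
ΔP = [f·L/D + ΣK]·(ρV²/2) = [0.04006·2.26/0.141 + 14.4]·(785·0.08059²/2) = [0.642 + 14.4]·2.549 = 38.44 Pa.
ΔP = 38.44 Pa = 0.0384 kPa.

ΔP ≈ 0.0384 kPa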